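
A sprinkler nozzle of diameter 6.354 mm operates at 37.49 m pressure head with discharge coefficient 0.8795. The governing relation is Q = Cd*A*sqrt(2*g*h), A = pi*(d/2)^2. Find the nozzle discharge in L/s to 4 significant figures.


A = pi*(6.354e-3/2)^2 = 3.17091e-05 m^2
Q = 0.8795 * 3.17091e-05 * sqrt(2*9.81*37.49) * 1000 = 0.7564 L/s
Therefore the nozzle discharge = 0.7564 L/s.


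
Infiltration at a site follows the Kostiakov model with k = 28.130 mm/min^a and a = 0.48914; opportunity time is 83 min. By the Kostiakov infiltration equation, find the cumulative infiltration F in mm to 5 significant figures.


Approach: apply the Kostiakov infiltration equation, F = k*t^a.
F = 28.130 * 83^0.48914 = 244.27 mm
Therefore the cumulative infiltration F = 244.27 mm.


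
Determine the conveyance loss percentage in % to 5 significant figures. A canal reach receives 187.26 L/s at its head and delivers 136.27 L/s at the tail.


Approach: apply the conveyance loss ratio, loss% = ((Q_head - Q_tail)/Q_head)*100.
loss = ((187.26 - 136.27)/187.26)*100 = 27.230 %
Therefore the conveyance loss percentage = 27.230 %.


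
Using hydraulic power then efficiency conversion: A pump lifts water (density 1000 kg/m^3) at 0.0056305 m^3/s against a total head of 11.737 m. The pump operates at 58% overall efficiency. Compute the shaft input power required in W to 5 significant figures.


Approach: apply hydraulic power then efficiency conversion, P = rho*g*Q*H; P_in = P/eta.
Step 1 — hydraulic power (P = rho*g*Q*H):
  P = 1000 * 9.81 * 0.0056305 * 11.737 = 648.2956 W
Step 2 — input power: P_in = P/eta = 648.2956 / 0.58 = 1117.8 W
Therefore the shaft input power required = 1117.8 W.


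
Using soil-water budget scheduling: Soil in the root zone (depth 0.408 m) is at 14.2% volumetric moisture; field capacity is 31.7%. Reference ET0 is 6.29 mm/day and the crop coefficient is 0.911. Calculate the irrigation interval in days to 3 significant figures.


Approach: apply soil-water budget scheduling, SMD = (FC-theta)/100*depth*1000; ETc = ET0*Kc; interval = SMD/ETc.
Step 1 — soil moisture deficit:
  SMD = (31.7 - 14.2)/100 * 0.408 * 1000 = 71.400 mm
Step 2 — daily crop ET (ETc = ET0*Kc):
  ETc = 6.29 * 0.911 = 5.7302 mm/day
Step 3 — irrigation interval (SMD/ETc):
  interval = 71.400 / 5.7302 = 12.5 days
Therefore the irrigation interval = 12.5 days.


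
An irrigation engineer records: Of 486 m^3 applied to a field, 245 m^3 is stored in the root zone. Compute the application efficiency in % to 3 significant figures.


Approach: apply the application efficiency ratio, Ea = (stored/applied)*100.
Ea = (245/486)*100 = 50.4 %
Therefore the application efficiency = 50.4 %.


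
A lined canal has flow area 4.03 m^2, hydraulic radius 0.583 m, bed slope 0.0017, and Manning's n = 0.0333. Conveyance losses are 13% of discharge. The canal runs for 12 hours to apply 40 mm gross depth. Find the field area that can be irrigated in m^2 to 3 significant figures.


Approach: apply Manning's equation with a conveyance and depth budget, Q = (1/n)*A*R^(2/3)*S^(1/2); Q_field = Q*(1-loss); Area = Q_field*t/(d/1000).
Step 1 — canal discharge (Manning's equation):
  Q = (1/0.0333) * 4.03 * 0.583^(2/3) * 0.0017^(1/2) = 3.4823 m^3/s
Step 2 — delivered flow: Q_field = 3.4823*(1 - 13/100) = 3.0296 m^3/s
Step 3 — volume delivered: V = 3.0296 * 12*3600 = 130880 m^3
Step 4 — area served: A = V / (depth/1000) = 130880 / 0.04 = 3270000 m^2
Therefore the field area that can be irrigated = 3270000 m^2.


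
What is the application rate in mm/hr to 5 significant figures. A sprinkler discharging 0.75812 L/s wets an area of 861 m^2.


Approach: apply the application rate relation, rate = (Q/A)*3600.
rate = (0.75812 / 861) * 3600 = 3.1698 mm/hr
Therefore the application rate = 3.1698 mm/hr.


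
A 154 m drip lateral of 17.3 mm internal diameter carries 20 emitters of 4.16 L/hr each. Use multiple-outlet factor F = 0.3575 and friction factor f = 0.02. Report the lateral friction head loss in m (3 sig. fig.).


Approach: apply Darcy-Weisbach with the multiple-outlet F-factor, Q = n*q/(3600*1000) m^3/s; v = Q/A; hf = F*f*(L/D)*(v^2/(2g)).
Q = 20*4.16/(3600*1000) = 2.3111e-05 m^3/s
A = pi*(17.3e-3/2)^2 = 2.3506e-04 m^2, so v = Q/A = 0.098319 m/s
hf = 0.3575*0.02*(154/0.0173)*(0.098319^2/(2*9.81)) = 0.0314 m
Therefore the lateral friction head loss = 0.0314 m.


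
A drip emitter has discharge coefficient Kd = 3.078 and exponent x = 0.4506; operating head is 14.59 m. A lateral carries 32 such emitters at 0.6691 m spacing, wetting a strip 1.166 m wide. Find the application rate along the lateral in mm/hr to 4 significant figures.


Approach: apply the emitter equation with a lateral mass balance, q = Kd*h^x; Q = n*q; rate = Q/(n*spacing*width).
Step 1 — single emitter flow (q = Kd*h^x):
  q = 3.078 * 14.59^0.4506 = 10.2989 L/hr
Step 2 — total lateral flow: Q = 32 * 10.2989 = 329.566 L/hr
Step 3 — wetted area: A = 32 * 0.6691 * 1.166 = 24.9655 m^2
Step 4 — application rate: Q/A = 329.566/24.9655 = 13.20 mm/hr
Therefore the application rate along the lateral = 13.20 mm/hr.


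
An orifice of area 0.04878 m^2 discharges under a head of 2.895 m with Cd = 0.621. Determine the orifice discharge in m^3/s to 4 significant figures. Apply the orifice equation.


Approach: apply the orifice equation, Q = Cd*A*sqrt(2*g*h).
Q = 0.621 * 0.04878 * sqrt(2*9.81*2.895) = 0.2283 m^3/s
Therefore the orifice discharge = 0.2283 m^3/s.


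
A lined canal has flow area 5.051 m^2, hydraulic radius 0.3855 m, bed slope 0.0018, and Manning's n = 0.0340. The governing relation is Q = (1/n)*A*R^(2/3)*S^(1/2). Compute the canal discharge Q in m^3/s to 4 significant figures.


Q = (1/0.0340) * 5.051 * 0.3855^(2/3) * 0.0018^(1/2) = 3.338 m^3/s
Therefore the canal discharge Q = 3.338 m^3/s.


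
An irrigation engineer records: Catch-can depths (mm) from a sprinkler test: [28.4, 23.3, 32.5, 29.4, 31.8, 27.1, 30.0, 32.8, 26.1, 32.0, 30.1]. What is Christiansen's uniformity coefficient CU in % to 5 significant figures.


Approach: apply Christiansen's uniformity coefficient, CU = (1 - mean_abs_deviation/mean)*100.
mean = 29.40909 mm
mean |d_i - mean| = 2.317355 mm
CU = (1 - 2.317355/29.40909)*100 = 92.120 %
Therefore Christiansen's uniformity coefficient CU = 92.120 %.


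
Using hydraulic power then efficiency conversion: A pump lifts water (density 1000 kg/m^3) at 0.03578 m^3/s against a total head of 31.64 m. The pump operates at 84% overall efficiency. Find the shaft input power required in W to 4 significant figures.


Approach: apply hydraulic power then efficiency conversion, P = rho*g*Q*H; P_in = P/eta.
Step 1 — hydraulic power (P = rho*g*Q*H):
  P = 1000 * 9.81 * 0.03578 * 31.64 = 11105.7 W
Step 2 — input power: P_in = P/eta = 11105.7 / 0.84 = 13220 W
Therefore the shaft input power required = 13220 W.


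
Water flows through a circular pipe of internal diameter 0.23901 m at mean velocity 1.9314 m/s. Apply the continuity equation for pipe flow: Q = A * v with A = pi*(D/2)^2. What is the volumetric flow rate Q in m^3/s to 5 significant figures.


A = pi*(0.23901/2)^2 = 0.04486648 m^2
Q = 0.04486648 * 1.9314 = 0.086655 m^3/s
Therefore the volumetric flow rate Q = 0.086655 m^3/s.


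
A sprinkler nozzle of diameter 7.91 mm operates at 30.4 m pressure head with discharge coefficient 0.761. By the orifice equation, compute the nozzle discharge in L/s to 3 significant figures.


Approach: apply the orifice equation, Q = Cd*A*sqrt(2*g*h), A = pi*(d/2)^2.
A = pi*(7.91e-3/2)^2 = 4.9141e-05 m^2
Q = 0.761 * 4.9141e-05 * sqrt(2*9.81*30.4) * 1000 = 0.913 L/s
Therefore the nozzle discharge = 0.913 L/s.


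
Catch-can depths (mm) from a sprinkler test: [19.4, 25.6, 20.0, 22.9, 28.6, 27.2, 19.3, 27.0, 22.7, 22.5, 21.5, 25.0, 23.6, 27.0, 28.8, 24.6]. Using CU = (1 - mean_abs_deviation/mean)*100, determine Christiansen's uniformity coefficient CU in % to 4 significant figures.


mean = 24.1062 mm
mean |d_i - mean| = 2.61875 mm
CU = (1 - 2.61875/24.1062)*100 = 89.14 %
Therefore Christiansen's uniformity coefficient CU = 89.14 %.


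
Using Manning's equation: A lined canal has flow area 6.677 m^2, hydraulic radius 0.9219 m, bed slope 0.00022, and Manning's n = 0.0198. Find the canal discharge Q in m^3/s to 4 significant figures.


Approach: apply Manning's equation, Q = (1/n)*A*R^(2/3)*S^(1/2).
Q = (1/0.0198) * 6.677 * 0.9219^(2/3) * 0.00022^(1/2) = 4.738 m^3/s
Therefore the canal discharge Q = 4.738 m^3/s.


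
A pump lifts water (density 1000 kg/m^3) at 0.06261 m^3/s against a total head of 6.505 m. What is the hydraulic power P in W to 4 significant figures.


Approach: apply the hydraulic power relation, P = rho*g*Q*H.
P = 1000 * 9.81 * 0.06261 * 6.505 = 3995 W
Therefore the hydraulic power P = 3995 W.


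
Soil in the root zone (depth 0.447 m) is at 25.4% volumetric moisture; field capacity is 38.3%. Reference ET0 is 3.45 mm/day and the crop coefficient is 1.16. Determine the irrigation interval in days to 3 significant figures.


Approach: apply soil-water budget scheduling, SMD = (FC-theta)/100*depth*1000; ETc = ET0*Kc; interval = SMD/ETc.
Step 1 — soil moisture deficit:
  SMD = (38.3 - 25.4)/100 * 0.447 * 1000 = 57.663 mm
Step 2 — daily crop ET (ETc = ET0*Kc):
  ETc = 3.45 * 1.16 = 4.0020 mm/day
Step 3 — irrigation interval (SMD/ETc):
  interval = 57.663 / 4.0020 = 14.4 days
Therefore the irrigation interval = 14.4 days.


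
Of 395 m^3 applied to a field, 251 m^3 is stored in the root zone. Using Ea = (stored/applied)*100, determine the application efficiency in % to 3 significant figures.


Ea = (251/395)*100 = 63.5 %
Therefore the application efficiency = 63.5 %.


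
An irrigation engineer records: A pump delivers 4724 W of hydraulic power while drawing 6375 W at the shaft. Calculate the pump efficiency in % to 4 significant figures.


Approach: apply the efficiency ratio, eta = (P_out/P_in)*100.
eta = (4724 / 6375) * 100 = 74.10 %
Therefore the pump efficiency = 74.10 %.


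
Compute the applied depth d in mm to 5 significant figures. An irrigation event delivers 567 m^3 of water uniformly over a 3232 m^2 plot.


Approach: apply depth from volume over area, d = (V/A)*1000.
d = (567 / 3232) * 1000 = 175.43 mm
Therefore the applied depth d = 175.43 mm.


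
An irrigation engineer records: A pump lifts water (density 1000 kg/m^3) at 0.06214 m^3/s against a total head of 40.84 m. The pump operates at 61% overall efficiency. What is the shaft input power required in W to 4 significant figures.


Approach: apply hydraulic power then efficiency conversion, P = rho*g*Q*H; P_in = P/eta.
Step 1 — hydraulic power (P = rho*g*Q*H):
  P = 1000 * 9.81 * 0.06214 * 40.84 = 24895.8 W
Step 2 — input power: P_in = P/eta = 24895.8 / 0.61 = 40810 W
Therefore the shaft input power required = 40810 W.


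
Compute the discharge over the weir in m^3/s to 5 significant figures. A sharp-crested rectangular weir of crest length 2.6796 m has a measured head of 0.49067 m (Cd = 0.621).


Approach: apply the rectangular weir equation, Q = (2/3)*Cd*L*sqrt(2g)*H^1.5.
Q = (2/3)*0.621*2.6796*sqrt(2*9.81)*0.49067^1.5 = 1.6889 m^3/s
Therefore the discharge over the weir = 1.6889 m^3/s.


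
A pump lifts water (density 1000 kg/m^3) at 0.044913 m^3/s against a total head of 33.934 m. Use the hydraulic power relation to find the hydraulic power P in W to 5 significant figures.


Approach: apply the hydraulic power relation, P = rho*g*Q*H.
P = 1000 * 9.81 * 0.044913 * 33.934 = 14951 W
Therefore the hydraulic power P = 14951 W.


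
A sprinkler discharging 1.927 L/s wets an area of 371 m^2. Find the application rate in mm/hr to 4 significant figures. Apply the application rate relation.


Approach: apply the application rate relation, rate = (Q/A)*3600.
rate = (1.927 / 371) * 3600 = 18.70 mm/hr
Therefore the application rate = 18.70 mm/hr.


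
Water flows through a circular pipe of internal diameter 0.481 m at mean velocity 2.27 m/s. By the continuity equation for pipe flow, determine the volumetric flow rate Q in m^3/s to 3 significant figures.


Approach: apply the continuity equation for pipe flow, Q = A * v with A = pi*(D/2)^2.
A = pi*(0.481/2)^2 = 0.18171 m^2
Q = 0.18171 * 2.27 = 0.412 m^3/s
Therefore the volumetric flow rate Q = 0.412 m^3/s.


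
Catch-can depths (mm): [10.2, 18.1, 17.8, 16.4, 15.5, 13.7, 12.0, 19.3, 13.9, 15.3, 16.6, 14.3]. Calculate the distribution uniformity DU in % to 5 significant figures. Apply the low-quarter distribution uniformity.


Approach: apply the low-quarter distribution uniformity, DU = (mean of lowest quarter of readings / overall mean)*100.
sorted lowest 3 of 12: [10.2, 12.0, 13.7] -> mean = 11.96667 mm
overall mean = 15.25833 mm
DU = (11.96667/15.25833)*100 = 78.427 %
Therefore the distribution uniformity DU = 78.427 %.


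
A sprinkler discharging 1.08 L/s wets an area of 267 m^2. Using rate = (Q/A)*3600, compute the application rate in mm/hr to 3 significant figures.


rate = (1.08 / 267) * 3600 = 14.6 mm/hr
Therefore the application rate = 14.6 mm/hr.


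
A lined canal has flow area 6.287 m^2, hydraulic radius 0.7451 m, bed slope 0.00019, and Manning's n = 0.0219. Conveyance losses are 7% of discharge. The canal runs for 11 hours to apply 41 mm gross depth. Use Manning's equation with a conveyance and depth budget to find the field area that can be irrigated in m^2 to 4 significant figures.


Approach: apply Manning's equation with a conveyance and depth budget, Q = (1/n)*A*R^(2/3)*S^(1/2); Q_field = Q*(1-loss); Area = Q_field*t/(d/1000).
Step 1 — canal discharge (Manning's equation):
  Q = (1/0.0219) * 6.287 * 0.7451^(2/3) * 0.00019^(1/2) = 3.25226 m^3/s
Step 2 — delivered flow: Q_field = 3.25226*(1 - 7/100) = 3.02461 m^3/s
Step 3 — volume delivered: V = 3.02461 * 11*3600 = 119774 m^3
Step 4 — area served: A = V / (depth/1000) = 119774 / 0.041 = 2921000 m^2
Therefore the field area that can be irrigated = 2921000 m^2.


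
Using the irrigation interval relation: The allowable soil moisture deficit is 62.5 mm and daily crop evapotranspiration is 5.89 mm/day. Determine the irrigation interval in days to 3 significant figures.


Approach: apply the irrigation interval relation, interval = SMD / ETc.
interval = 62.5 / 5.89 = 10.6 days
Therefore the irrigation interval = 10.6 days.


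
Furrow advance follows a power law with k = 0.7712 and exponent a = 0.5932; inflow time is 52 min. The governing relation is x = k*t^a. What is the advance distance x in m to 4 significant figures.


x = 0.7712 * 52^0.5932 = 8.037 m
Therefore the advance distance x = 8.037 m.


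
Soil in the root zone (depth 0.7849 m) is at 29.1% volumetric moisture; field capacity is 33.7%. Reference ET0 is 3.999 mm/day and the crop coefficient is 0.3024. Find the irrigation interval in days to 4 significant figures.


Approach: apply soil-water budget scheduling, SMD = (FC-theta)/100*depth*1000; ETc = ET0*Kc; interval = SMD/ETc.
Step 1 — soil moisture deficit:
  SMD = (33.7 - 29.1)/100 * 0.7849 * 1000 = 36.1054 mm
Step 2 — daily crop ET (ETc = ET0*Kc):
  ETc = 3.999 * 0.3024 = 1.20930 mm/day
Step 3 — irrigation interval (SMD/ETc):
  interval = 36.1054 / 1.20930 = 29.86 days
Therefore the irrigation interval = 29.86 days.


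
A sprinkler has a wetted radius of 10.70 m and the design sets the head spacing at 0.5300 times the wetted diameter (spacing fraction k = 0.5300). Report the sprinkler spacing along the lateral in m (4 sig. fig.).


Approach: apply the sprinkler spacing rule (spacing as a fraction of wetted diameter), S = k*(2*R).
S = 0.5300 * (2 * 10.70) = 11.34 m
Therefore the sprinkler spacing along the lateral = 11.34 m.


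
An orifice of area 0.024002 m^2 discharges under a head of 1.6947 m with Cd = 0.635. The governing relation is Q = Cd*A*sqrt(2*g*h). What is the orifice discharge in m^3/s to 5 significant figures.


Q = 0.635 * 0.024002 * sqrt(2*9.81*1.6947) = 0.087885 m^3/s
Therefore the orifice discharge = 0.087885 m^3/s.


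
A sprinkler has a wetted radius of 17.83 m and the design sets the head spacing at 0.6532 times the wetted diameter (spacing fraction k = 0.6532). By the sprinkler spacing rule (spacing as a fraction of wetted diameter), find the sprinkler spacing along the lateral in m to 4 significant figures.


Approach: apply the sprinkler spacing rule (spacing as a fraction of wetted diameter), S = k*(2*R).
S = 0.6532 * (2 * 17.83) = 23.29 m
Therefore the sprinkler spacing along the lateral = 23.29 m.


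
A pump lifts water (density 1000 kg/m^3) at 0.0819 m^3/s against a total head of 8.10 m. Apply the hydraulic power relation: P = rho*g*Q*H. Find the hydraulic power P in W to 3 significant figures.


P = 1000 * 9.81 * 0.0819 * 8.10 = 6510 W
Therefore the hydraulic power P = 6510 W.


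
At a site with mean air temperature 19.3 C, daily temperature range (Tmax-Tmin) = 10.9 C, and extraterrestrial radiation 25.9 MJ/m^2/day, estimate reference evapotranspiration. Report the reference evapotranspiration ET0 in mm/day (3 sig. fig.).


Approach: apply the Hargreaves-Samani method, ET0 = 0.0023*(Tmean+17.8)*sqrt(Tmax-Tmin)*0.408*Ra.
ET0 = 0.0023*(19.3+17.8)*sqrt(10.9)*0.408*25.9 = 2.98 mm/day
Therefore the reference evapotranspiration ET0 = 2.98 mm/day.


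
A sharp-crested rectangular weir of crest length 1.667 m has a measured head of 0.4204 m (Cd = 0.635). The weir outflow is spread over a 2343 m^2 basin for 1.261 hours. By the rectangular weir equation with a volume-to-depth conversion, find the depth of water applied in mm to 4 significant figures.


Approach: apply the rectangular weir equation with a volume-to-depth conversion, Q = (2/3)*Cd*L*sqrt(2g)*H^1.5; d = Q*t/A * 1000.
Step 1 — weir discharge:
  Q = (2/3)*0.635*1.667*sqrt(2*9.81)*0.4204^1.5 = 0.852043 m^3/s
Step 2 — volume: V = 0.852043 * 1.261*3600 = 3867.94 m^3
Step 3 — depth: d = V/A * 1000 = 3867.94/2343 * 1000 = 1651 mm
Therefore the depth of water applied = 1651 mm.


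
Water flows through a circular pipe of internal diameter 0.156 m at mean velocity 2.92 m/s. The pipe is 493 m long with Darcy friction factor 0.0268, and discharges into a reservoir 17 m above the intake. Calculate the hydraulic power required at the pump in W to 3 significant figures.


Approach: apply continuity + Darcy-Weisbach + hydraulic power, Q = A*v; hf = f*(L/D)*(v^2/(2g)); H = static + hf; P = rho*g*Q*H.
Step 1 — flow rate (continuity, Q = A*v):
  A = pi*(0.156/2)^2 = 0.019113 m^2
  Q = 0.019113 * 2.92 = 0.055811 m^3/s
Step 2 — friction head loss (Darcy-Weisbach):
  hf = 0.0268 * (493/0.156) * (2.92^2 / (2*9.81))
  hf = 36.806 m
Step 3 — total head: H = 17 + 36.806 = 53.806 m
Step 4 — hydraulic power (P = rho*g*Q*H):
  P = 1000 * 9.81 * 0.055811 * 53.806 = 29500 W
Therefore the hydraulic power required at the pump = 29500 W.


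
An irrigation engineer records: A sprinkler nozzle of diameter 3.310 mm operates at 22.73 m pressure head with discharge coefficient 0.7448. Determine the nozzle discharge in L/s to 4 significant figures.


Approach: apply the orifice equation, Q = Cd*A*sqrt(2*g*h), A = pi*(d/2)^2.
A = pi*(3.310e-3/2)^2 = 8.60490e-06 m^2
Q = 0.7448 * 8.60490e-06 * sqrt(2*9.81*22.73) * 1000 = 0.1353 L/s
Therefore the nozzle discharge = 0.1353 L/s.


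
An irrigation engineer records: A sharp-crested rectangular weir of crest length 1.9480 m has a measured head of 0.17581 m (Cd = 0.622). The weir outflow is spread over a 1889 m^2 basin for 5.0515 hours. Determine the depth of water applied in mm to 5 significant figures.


Approach: apply the rectangular weir equation with a volume-to-depth conversion, Q = (2/3)*Cd*L*sqrt(2g)*H^1.5; d = Q*t/A * 1000.
Step 1 — weir discharge:
  Q = (2/3)*0.622*1.9480*sqrt(2*9.81)*0.17581^1.5 = 0.2637564 m^3/s
Step 2 — volume: V = 0.2637564 * 5.0515*3600 = 4796.515 m^3
Step 3 — depth: d = V/A * 1000 = 4796.515/1889 * 1000 = 2539.2 mm
Therefore the depth of water applied = 2539.2 mm.


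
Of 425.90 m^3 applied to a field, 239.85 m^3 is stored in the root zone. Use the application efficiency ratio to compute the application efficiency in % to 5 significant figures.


Approach: apply the application efficiency ratio, Ea = (stored/applied)*100.
Ea = (239.85/425.90)*100 = 56.316 %
Therefore the application efficiency = 56.316 %.


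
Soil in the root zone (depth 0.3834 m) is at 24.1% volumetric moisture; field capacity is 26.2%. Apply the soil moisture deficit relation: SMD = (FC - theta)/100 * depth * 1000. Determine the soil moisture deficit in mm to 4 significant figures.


SMD = (26.2 - 24.1)/100 * 0.3834 * 1000 = 8.051 mm
Therefore the soil moisture deficit = 8.051 mm.


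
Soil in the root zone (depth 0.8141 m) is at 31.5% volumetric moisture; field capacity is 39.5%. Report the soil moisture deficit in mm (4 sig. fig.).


Approach: apply the soil moisture deficit relation, SMD = (FC - theta)/100 * depth * 1000.
SMD = (39.5 - 31.5)/100 * 0.8141 * 1000 = 65.13 mm
Therefore the soil moisture deficit = 65.13 mm.


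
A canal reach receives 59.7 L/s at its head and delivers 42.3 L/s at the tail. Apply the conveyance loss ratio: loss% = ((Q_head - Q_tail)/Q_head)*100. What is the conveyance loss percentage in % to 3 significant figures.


loss = ((59.7 - 42.3)/59.7)*100 = 29.1 %
Therefore the conveyance loss percentage = 29.1 %.


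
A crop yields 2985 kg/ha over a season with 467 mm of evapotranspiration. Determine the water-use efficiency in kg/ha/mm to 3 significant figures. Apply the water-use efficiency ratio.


Approach: apply the water-use efficiency ratio, WUE = yield/ET.
WUE = 2985 / 467 = 6.39 kg/ha/mm
Therefore the water-use efficiency = 6.39 kg/ha/mm.


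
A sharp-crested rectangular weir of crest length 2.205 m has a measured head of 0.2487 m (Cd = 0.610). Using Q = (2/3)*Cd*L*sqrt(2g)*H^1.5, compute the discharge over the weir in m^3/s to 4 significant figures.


Q = (2/3)*0.610*2.205*sqrt(2*9.81)*0.2487^1.5 = 0.4926 m^3/s
Therefore the discharge over the weir = 0.4926 m^3/s.


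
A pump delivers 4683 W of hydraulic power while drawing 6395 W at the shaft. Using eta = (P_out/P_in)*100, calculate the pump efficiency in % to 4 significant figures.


eta = (4683 / 6395) * 100 = 73.23 %
Therefore the pump efficiency = 73.23 %.


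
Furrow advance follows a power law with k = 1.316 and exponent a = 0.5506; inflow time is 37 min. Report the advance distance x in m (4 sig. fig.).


Approach: apply the power-law advance function, x = k*t^a.
x = 1.316 * 37^0.5506 = 9.610 m
Therefore the advance distance x = 9.610 m.


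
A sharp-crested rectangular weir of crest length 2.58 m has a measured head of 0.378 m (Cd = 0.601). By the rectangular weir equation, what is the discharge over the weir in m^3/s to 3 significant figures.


Approach: apply the rectangular weir equation, Q = (2/3)*Cd*L*sqrt(2g)*H^1.5.
Q = (2/3)*0.601*2.58*sqrt(2*9.81)*0.378^1.5 = 1.06 m^3/s
Therefore the discharge over the weir = 1.06 m^3/s.


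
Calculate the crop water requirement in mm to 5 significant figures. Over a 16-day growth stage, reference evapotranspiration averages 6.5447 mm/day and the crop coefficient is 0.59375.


Approach: apply the crop water requirement relation, CWR = ET0 * Kc * days.
CWR = 6.5447 * 0.59375 * 16 = 62.175 mm
Therefore the crop water requirement = 62.175 mm.


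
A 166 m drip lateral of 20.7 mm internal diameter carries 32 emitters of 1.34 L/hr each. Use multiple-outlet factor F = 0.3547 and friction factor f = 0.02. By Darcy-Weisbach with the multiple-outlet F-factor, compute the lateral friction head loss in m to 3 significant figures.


Approach: apply Darcy-Weisbach with the multiple-outlet F-factor, Q = n*q/(3600*1000) m^3/s; v = Q/A; hf = F*f*(L/D)*(v^2/(2g)).
Q = 32*1.34/(3600*1000) = 1.1911e-05 m^3/s
A = pi*(20.7e-3/2)^2 = 3.3654e-04 m^2, so v = Q/A = 0.035393 m/s
hf = 0.3547*0.02*(166/0.0207)*(0.035393^2/(2*9.81)) = 0.00363 m
Therefore the lateral friction head loss = 0.00363 m.


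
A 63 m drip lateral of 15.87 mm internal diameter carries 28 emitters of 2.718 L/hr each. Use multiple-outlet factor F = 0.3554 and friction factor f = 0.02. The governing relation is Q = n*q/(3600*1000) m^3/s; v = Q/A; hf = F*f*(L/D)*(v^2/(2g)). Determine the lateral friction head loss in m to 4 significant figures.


Q = 28*2.718/(3600*1000) = 2.11400e-05 m^3/s
A = pi*(15.87e-3/2)^2 = 1.97808e-04 m^2, so v = Q/A = 0.106871 m/s
hf = 0.3554*0.02*(63/0.01587)*(0.106871^2/(2*9.81)) = 0.01643 m
Therefore the lateral friction head loss = 0.01643 m.


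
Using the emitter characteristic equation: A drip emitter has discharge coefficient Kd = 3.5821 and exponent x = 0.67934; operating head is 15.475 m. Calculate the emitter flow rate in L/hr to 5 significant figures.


Approach: apply the emitter characteristic equation, q = Kd * h^x.
q = 3.5821 * 15.475^0.67934 = 23.030 L/hr
Therefore the emitter flow rate = 23.030 L/hr.


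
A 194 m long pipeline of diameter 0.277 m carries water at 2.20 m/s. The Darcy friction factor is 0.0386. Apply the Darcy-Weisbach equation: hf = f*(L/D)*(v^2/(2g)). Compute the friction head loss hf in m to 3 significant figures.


hf = 0.0386 * (194/0.277) * (2.20^2 / (2*9.81))
hf = 6.67 m
Therefore the friction head loss hf = 6.67 m.


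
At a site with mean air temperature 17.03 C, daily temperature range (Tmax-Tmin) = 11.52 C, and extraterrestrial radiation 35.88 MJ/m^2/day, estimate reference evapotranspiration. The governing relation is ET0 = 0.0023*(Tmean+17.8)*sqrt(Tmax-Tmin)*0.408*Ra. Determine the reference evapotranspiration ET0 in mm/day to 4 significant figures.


ET0 = 0.0023*(17.03+17.8)*sqrt(11.52)*0.408*35.88 = 3.980 mm/day
Therefore the reference evapotranspiration ET0 = 3.980 mm/day.


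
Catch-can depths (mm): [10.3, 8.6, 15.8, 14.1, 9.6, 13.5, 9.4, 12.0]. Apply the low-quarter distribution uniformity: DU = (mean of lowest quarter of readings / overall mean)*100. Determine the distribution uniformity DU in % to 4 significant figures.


sorted lowest 2 of 8: [8.6, 9.4] -> mean = 9.00000 mm
overall mean = 11.6625 mm
DU = (9.00000/11.6625)*100 = 77.17 %
Therefore the distribution uniformity DU = 77.17 %.


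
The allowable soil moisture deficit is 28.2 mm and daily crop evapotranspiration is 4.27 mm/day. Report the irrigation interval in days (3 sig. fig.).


Approach: apply the irrigation interval relation, interval = SMD / ETc.
interval = 28.2 / 4.27 = 6.60 days
Therefore the irrigation interval = 6.60 days.


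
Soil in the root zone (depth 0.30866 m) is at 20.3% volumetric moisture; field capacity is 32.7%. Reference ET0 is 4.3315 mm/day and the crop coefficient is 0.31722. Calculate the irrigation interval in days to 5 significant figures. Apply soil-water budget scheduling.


Approach: apply soil-water budget scheduling, SMD = (FC-theta)/100*depth*1000; ETc = ET0*Kc; interval = SMD/ETc.
Step 1 — soil moisture deficit:
  SMD = (32.7 - 20.3)/100 * 0.30866 * 1000 = 38.27384 mm
Step 2 — daily crop ET (ETc = ET0*Kc):
  ETc = 4.3315 * 0.31722 = 1.374038 mm/day
Step 3 — irrigation interval (SMD/ETc):
  interval = 38.27384 / 1.374038 = 27.855 days
Therefore the irrigation interval = 27.855 days.


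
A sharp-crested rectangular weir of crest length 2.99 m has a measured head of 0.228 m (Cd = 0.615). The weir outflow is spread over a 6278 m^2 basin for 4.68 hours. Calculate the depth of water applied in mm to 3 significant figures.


Approach: apply the rectangular weir equation with a volume-to-depth conversion, Q = (2/3)*Cd*L*sqrt(2g)*H^1.5; d = Q*t/A * 1000.
Step 1 — weir discharge:
  Q = (2/3)*0.615*2.99*sqrt(2*9.81)*0.228^1.5 = 0.59116 m^3/s
Step 2 — volume: V = 0.59116 * 4.68*3600 = 9959.9 m^3
Step 3 — depth: d = V/A * 1000 = 9959.9/6278 * 1000 = 1590 mm
Therefore the depth of water applied = 1590 mm.


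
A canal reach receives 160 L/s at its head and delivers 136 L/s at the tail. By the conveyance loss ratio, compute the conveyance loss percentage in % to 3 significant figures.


Approach: apply the conveyance loss ratio, loss% = ((Q_head - Q_tail)/Q_head)*100.
loss = ((160 - 136)/160)*100 = 15.0 %
Therefore the conveyance loss percentage = 15.0 %.


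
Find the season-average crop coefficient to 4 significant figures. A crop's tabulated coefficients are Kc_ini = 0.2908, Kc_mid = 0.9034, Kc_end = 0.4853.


Approach: apply a simple seasonal average, Kc_avg = (Kc_ini + Kc_mid + Kc_end)/3.
Kc_avg = (0.2908 + 0.9034 + 0.4853)/3 = 0.5598
Therefore the season-average crop coefficient = 0.5598.


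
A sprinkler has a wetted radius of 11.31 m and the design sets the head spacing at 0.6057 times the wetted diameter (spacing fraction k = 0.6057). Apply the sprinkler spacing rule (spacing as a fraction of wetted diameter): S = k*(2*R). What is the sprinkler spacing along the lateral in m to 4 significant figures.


S = 0.6057 * (2 * 11.31) = 13.70 m
Therefore the sprinkler spacing along the lateral = 13.70 m.


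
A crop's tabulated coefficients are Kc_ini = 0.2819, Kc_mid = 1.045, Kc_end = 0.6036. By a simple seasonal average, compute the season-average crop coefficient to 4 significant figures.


Approach: apply a simple seasonal average, Kc_avg = (Kc_ini + Kc_mid + Kc_end)/3.
Kc_avg = (0.2819 + 1.045 + 0.6036)/3 = 0.6435
Therefore the season-average crop coefficient = 0.6435.


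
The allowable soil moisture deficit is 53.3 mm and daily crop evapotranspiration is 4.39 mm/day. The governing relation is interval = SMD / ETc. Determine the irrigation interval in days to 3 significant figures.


interval = 53.3 / 4.39 = 12.1 days
Therefore the irrigation interval = 12.1 days.


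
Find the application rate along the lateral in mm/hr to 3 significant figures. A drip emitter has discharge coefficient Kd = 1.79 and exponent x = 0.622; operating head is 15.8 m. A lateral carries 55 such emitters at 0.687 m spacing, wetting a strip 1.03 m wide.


Approach: apply the emitter equation with a lateral mass balance, q = Kd*h^x; Q = n*q; rate = Q/(n*spacing*width).
Step 1 — single emitter flow (q = Kd*h^x):
  q = 1.79 * 15.8^0.622 = 9.9636 L/hr
Step 2 — total lateral flow: Q = 55 * 9.9636 = 548.00 L/hr
Step 3 — wetted area: A = 55 * 0.687 * 1.03 = 38.919 m^2
Step 4 — application rate: Q/A = 548.00/38.919 = 14.1 mm/hr
Therefore the application rate along the lateral = 14.1 mm/hr.


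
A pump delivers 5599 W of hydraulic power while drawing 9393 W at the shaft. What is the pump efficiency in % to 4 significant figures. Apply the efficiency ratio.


Approach: apply the efficiency ratio, eta = (P_out/P_in)*100.
eta = (5599 / 9393) * 100 = 59.61 %
Therefore the pump efficiency = 59.61 %.


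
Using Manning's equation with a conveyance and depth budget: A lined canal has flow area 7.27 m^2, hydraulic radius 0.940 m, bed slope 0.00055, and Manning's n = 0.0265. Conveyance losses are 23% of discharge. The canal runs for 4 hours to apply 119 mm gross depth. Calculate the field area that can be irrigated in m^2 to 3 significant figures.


Approach: apply Manning's equation with a conveyance and depth budget, Q = (1/n)*A*R^(2/3)*S^(1/2); Q_field = Q*(1-loss); Area = Q_field*t/(d/1000).
Step 1 — canal discharge (Manning's equation):
  Q = (1/0.0265) * 7.27 * 0.940^(2/3) * 0.00055^(1/2) = 6.1738 m^3/s
Step 2 — delivered flow: Q_field = 6.1738*(1 - 23/100) = 4.7539 m^3/s
Step 3 — volume delivered: V = 4.7539 * 4*3600 = 68455 m^3
Step 4 — area served: A = V / (depth/1000) = 68455 / 0.119 = 575000 m^2
Therefore the field area that can be irrigated = 575000 m^2.


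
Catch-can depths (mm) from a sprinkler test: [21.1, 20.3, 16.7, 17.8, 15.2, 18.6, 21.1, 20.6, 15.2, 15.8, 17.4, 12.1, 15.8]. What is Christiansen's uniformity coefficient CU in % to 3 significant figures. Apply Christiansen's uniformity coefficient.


Approach: apply Christiansen's uniformity coefficient, CU = (1 - mean_abs_deviation/mean)*100.
mean = 17.515 mm
mean |d_i - mean| = 2.2166 mm
CU = (1 - 2.2166/17.515)*100 = 87.3 %
Therefore Christiansen's uniformity coefficient CU = 87.3 %.


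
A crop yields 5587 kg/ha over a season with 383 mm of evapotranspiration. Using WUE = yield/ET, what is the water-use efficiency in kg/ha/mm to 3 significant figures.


WUE = 5587 / 383 = 14.6 kg/ha/mm
Therefore the water-use efficiency = 14.6 kg/ha/mm.


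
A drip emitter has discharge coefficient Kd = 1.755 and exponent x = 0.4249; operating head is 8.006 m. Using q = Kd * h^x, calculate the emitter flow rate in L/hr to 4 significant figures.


q = 1.755 * 8.006^0.4249 = 4.248 L/hr
Therefore the emitter flow rate = 4.248 L/hr.


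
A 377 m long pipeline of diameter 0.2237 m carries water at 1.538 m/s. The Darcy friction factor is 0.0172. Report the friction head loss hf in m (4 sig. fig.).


Approach: apply the Darcy-Weisbach equation, hf = f*(L/D)*(v^2/(2g)).
hf = 0.0172 * (377/0.2237) * (1.538^2 / (2*9.81))
hf = 3.495 m
Therefore the friction head loss hf = 3.495 m.


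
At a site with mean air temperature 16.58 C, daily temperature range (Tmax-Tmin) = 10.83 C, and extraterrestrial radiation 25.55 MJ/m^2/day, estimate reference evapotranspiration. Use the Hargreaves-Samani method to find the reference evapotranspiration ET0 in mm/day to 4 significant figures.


Approach: apply the Hargreaves-Samani method, ET0 = 0.0023*(Tmean+17.8)*sqrt(Tmax-Tmin)*0.408*Ra.
ET0 = 0.0023*(16.58+17.8)*sqrt(10.83)*0.408*25.55 = 2.713 mm/day
Therefore the reference evapotranspiration ET0 = 2.713 mm/day.


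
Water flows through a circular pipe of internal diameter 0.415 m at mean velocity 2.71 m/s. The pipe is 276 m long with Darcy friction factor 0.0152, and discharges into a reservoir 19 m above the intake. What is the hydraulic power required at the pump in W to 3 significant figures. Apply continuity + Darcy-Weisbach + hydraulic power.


Approach: apply continuity + Darcy-Weisbach + hydraulic power, Q = A*v; hf = f*(L/D)*(v^2/(2g)); H = static + hf; P = rho*g*Q*H.
Step 1 — flow rate (continuity, Q = A*v):
  A = pi*(0.415/2)^2 = 0.13527 m^2
  Q = 0.13527 * 2.71 = 0.36657 m^3/s
Step 2 — friction head loss (Darcy-Weisbach):
  hf = 0.0152 * (276/0.415) * (2.71^2 / (2*9.81))
  hf = 3.7839 m
Step 3 — total head: H = 19 + 3.7839 = 22.784 m
Step 4 — hydraulic power (P = rho*g*Q*H):
  P = 1000 * 9.81 * 0.36657 * 22.784 = 81900 W
Therefore the hydraulic power required at the pump = 81900 W.


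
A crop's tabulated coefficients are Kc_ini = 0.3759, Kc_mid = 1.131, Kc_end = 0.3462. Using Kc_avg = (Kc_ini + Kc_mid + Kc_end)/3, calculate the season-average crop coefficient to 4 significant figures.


Kc_avg = (0.3759 + 1.131 + 0.3462)/3 = 0.6177
Therefore the season-average crop coefficient = 0.6177.


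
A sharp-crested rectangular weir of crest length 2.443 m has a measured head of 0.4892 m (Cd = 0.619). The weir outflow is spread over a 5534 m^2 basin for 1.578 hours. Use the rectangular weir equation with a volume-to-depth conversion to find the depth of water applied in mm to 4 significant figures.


Approach: apply the rectangular weir equation with a volume-to-depth conversion, Q = (2/3)*Cd*L*sqrt(2g)*H^1.5; d = Q*t/A * 1000.
Step 1 — weir discharge:
  Q = (2/3)*0.619*2.443*sqrt(2*9.81)*0.4892^1.5 = 1.52792 m^3/s
Step 2 — volume: V = 1.52792 * 1.578*3600 = 8679.84 m^3
Step 3 — depth: d = V/A * 1000 = 8679.84/5534 * 1000 = 1568 mm
Therefore the depth of water applied = 1568 mm.


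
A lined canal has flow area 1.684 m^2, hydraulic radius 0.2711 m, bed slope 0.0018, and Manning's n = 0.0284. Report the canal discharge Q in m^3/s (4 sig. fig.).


Approach: apply Manning's equation, Q = (1/n)*A*R^(2/3)*S^(1/2).
Q = (1/0.0284) * 1.684 * 0.2711^(2/3) * 0.0018^(1/2) = 1.054 m^3/s
Therefore the canal discharge Q = 1.054 m^3/s.


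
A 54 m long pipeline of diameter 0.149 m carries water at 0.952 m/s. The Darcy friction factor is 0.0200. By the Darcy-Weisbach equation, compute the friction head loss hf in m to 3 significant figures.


Approach: apply the Darcy-Weisbach equation, hf = f*(L/D)*(v^2/(2g)).
hf = 0.0200 * (54/0.149) * (0.952^2 / (2*9.81))
hf = 0.335 m
Therefore the friction head loss hf = 0.335 m.


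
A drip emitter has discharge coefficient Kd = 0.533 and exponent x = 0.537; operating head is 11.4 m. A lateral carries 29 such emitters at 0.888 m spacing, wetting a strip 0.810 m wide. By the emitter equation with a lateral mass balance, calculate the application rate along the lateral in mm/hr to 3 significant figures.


Approach: apply the emitter equation with a lateral mass balance, q = Kd*h^x; Q = n*q; rate = Q/(n*spacing*width).
Step 1 — single emitter flow (q = Kd*h^x):
  q = 0.533 * 11.4^0.537 = 1.9692 L/hr
Step 2 — total lateral flow: Q = 29 * 1.9692 = 57.106 L/hr
Step 3 — wetted area: A = 29 * 0.888 * 0.810 = 20.859 m^2
Step 4 — application rate: Q/A = 57.106/20.859 = 2.74 mm/hr
Therefore the application rate along the lateral = 2.74 mm/hr.


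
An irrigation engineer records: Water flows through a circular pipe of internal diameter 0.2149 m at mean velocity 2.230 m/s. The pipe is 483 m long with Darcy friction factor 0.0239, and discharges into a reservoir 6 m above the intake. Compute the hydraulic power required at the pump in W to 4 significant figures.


Approach: apply continuity + Darcy-Weisbach + hydraulic power, Q = A*v; hf = f*(L/D)*(v^2/(2g)); H = static + hf; P = rho*g*Q*H.
Step 1 — flow rate (continuity, Q = A*v):
  A = pi*(0.2149/2)^2 = 0.0362713 m^2
  Q = 0.0362713 * 2.230 = 0.0808849 m^3/s
Step 2 — friction head loss (Darcy-Weisbach):
  hf = 0.0239 * (483/0.2149) * (2.230^2 / (2*9.81))
  hf = 13.6151 m
Step 3 — total head: H = 6 + 13.6151 = 19.6151 m
Step 4 — hydraulic power (P = rho*g*Q*H):
  P = 1000 * 9.81 * 0.0808849 * 19.6151 = 15560 W
Therefore the hydraulic power required at the pump = 15560 W.


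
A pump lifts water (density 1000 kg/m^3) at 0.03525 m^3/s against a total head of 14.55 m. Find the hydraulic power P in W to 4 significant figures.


Approach: apply the hydraulic power relation, P = rho*g*Q*H.
P = 1000 * 9.81 * 0.03525 * 14.55 = 5031 W
Therefore the hydraulic power P = 5031 W.


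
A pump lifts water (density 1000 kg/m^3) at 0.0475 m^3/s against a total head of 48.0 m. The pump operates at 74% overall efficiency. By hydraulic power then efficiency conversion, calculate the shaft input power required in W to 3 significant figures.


Approach: apply hydraulic power then efficiency conversion, P = rho*g*Q*H; P_in = P/eta.
Step 1 — hydraulic power (P = rho*g*Q*H):
  P = 1000 * 9.81 * 0.0475 * 48.0 = 22367 W
Step 2 — input power: P_in = P/eta = 22367 / 0.74 = 30200 W
Therefore the shaft input power required = 30200 W.


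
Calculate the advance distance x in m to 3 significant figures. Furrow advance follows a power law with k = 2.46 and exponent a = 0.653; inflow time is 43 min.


Approach: apply the power-law advance function, x = k*t^a.
x = 2.46 * 43^0.653 = 28.7 m
Therefore the advance distance x = 28.7 m.


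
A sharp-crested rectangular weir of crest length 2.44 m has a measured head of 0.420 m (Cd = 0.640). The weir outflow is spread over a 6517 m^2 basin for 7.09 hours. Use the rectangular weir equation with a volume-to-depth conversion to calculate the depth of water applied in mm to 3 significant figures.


Approach: apply the rectangular weir equation with a volume-to-depth conversion, Q = (2/3)*Cd*L*sqrt(2g)*H^1.5; d = Q*t/A * 1000.
Step 1 — weir discharge:
  Q = (2/3)*0.640*2.44*sqrt(2*9.81)*0.420^1.5 = 1.2552 m^3/s
Step 2 — volume: V = 1.2552 * 7.09*3600 = 32037 m^3
Step 3 — depth: d = V/A * 1000 = 32037/6517 * 1000 = 4920 mm
Therefore the depth of water applied = 4920 mm.


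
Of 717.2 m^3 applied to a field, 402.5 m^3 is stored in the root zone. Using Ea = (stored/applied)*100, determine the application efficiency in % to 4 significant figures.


Ea = (402.5/717.2)*100 = 56.12 %
Therefore the application efficiency = 56.12 %.


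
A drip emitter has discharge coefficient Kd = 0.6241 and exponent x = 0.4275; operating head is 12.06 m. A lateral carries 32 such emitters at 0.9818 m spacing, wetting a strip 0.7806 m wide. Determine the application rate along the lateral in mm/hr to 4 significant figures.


Approach: apply the emitter equation with a lateral mass balance, q = Kd*h^x; Q = n*q; rate = Q/(n*spacing*width).
Step 1 — single emitter flow (q = Kd*h^x):
  q = 0.6241 * 12.06^0.4275 = 1.80938 L/hr
Step 2 — total lateral flow: Q = 32 * 1.80938 = 57.9002 L/hr
Step 3 — wetted area: A = 32 * 0.9818 * 0.7806 = 24.5246 m^2
Step 4 — application rate: Q/A = 57.9002/24.5246 = 2.361 mm/hr
Therefore the application rate along the lateral = 2.361 mm/hr.
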